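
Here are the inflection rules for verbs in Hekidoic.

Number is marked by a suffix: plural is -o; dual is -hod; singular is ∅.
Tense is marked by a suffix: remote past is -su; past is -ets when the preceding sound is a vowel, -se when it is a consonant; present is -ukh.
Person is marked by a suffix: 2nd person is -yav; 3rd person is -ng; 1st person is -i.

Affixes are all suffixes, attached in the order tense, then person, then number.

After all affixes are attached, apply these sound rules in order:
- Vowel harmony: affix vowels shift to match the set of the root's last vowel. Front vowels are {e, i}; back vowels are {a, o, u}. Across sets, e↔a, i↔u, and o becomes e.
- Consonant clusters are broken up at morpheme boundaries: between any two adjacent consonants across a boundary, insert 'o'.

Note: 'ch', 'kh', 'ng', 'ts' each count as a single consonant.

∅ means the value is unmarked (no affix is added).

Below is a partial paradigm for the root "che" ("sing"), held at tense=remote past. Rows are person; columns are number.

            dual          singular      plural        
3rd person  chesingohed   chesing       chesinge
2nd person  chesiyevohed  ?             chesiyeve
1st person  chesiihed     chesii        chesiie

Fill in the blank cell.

chesiyev

Attach tense remote past -su → chesu.
Attach person 2nd person -yav → chesuyav.
number = singular: zero marking, form stays chesuyav.
Apply vowel harmony: chesuyav → chesiyev.
Epenthesis: no change.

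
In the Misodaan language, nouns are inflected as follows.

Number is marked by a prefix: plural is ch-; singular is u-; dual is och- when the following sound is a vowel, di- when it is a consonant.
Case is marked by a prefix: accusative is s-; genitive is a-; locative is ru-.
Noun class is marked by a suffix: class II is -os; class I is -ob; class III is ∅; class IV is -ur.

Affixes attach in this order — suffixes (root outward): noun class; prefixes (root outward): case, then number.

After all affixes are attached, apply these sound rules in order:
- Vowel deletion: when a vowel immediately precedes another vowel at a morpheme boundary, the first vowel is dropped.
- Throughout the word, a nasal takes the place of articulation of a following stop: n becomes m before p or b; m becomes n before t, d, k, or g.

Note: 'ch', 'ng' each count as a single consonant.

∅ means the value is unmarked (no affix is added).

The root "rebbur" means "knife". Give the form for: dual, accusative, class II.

disrebburos

Attach case accusative s- → srebbur.
Attach noun class class II -os → srebburos.
Attach number dual di- (before consonant 's') → disrebburos.
Vowel deletion: no change.
Nasal assimilation: no change.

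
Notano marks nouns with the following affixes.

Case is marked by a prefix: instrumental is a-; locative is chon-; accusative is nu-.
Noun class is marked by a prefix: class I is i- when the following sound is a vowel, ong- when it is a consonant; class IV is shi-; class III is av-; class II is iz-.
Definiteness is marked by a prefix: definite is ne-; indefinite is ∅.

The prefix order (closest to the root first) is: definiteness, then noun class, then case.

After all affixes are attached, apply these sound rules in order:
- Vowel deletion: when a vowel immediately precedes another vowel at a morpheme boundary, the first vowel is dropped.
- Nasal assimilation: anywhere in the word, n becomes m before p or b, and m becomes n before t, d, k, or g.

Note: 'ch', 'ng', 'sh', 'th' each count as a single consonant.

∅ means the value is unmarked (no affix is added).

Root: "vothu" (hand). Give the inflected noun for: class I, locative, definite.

chonongnevothu

Attach definiteness definite ne- → nevothu.
Attach noun class class I ong- (before consonant 'n') → ongnevothu.
Attach case locative chon- → chonongnevothu.
Vowel deletion: no change.
Nasal assimilation: no change.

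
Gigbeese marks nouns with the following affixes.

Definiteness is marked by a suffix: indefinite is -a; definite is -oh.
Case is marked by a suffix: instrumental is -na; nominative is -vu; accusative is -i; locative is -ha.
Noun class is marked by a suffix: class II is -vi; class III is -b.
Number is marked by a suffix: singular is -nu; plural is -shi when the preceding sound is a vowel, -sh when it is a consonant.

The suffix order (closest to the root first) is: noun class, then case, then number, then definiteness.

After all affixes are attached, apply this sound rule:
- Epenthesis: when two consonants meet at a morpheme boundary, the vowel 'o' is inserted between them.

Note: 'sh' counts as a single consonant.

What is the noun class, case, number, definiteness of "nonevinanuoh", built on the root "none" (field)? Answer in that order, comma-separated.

Segment: none-vi-na-nu-oh.
noun class: -vi → class II.
case: -na → instrumental.
number: -nu → singular.
definiteness: -oh → definite.

class II, instrumental, singular, definite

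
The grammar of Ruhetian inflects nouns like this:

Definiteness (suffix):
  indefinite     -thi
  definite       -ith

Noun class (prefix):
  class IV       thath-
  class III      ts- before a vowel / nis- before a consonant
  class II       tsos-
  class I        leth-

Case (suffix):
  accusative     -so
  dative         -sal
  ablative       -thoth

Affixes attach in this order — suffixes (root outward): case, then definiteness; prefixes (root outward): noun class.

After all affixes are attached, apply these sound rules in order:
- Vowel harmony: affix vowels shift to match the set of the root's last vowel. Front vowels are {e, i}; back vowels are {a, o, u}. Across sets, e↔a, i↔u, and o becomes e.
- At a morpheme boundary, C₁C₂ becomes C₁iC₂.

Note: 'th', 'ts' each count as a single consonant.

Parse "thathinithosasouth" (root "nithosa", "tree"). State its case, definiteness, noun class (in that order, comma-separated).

accusative, definite, class IV

Segment: thath-nithosa-so-ith.
case: -so → accusative.
definiteness: -ith → definite.
noun class: thath- → class IV.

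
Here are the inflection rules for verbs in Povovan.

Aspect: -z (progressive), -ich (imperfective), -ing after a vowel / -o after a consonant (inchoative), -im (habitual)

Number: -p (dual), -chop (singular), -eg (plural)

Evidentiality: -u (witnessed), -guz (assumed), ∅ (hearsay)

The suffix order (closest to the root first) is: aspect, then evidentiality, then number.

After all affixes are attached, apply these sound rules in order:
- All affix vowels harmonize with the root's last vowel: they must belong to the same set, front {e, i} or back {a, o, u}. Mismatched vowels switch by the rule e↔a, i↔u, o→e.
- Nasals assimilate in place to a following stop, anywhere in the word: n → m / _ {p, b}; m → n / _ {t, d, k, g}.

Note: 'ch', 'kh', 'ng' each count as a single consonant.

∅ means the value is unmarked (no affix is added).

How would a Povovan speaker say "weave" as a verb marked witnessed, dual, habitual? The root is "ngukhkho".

Attach aspect habitual -im → ngukhkhoim.
Attach evidentiality witnessed -u → ngukhkhoimu.
Attach number dual -p → ngukhkhoimup.
Apply vowel harmony: ngukhkhoimup → ngukhkhoumup.
Nasal assimilation: no change.

ngukhkhoumup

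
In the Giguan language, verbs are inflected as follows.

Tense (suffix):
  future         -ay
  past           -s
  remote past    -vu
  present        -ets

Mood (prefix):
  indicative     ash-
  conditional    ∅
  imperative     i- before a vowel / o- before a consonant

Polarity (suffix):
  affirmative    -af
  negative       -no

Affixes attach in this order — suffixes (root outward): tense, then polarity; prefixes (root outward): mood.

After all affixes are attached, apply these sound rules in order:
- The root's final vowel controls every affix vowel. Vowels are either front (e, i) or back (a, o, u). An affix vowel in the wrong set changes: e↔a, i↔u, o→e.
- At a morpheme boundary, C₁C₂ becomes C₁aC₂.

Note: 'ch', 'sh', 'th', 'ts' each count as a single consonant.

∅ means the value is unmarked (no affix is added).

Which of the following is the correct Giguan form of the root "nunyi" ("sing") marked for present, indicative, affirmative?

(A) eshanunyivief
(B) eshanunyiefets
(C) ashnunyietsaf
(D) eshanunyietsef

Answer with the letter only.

D

Attach mood indicative ash- → ashnunyi.
Attach tense present -ets → ashnunyiets.
Attach polarity affirmative -af → ashnunyietsaf.
Apply vowel harmony: ashnunyietsaf → eshnunyietsef.
Apply epenthesis: eshnunyietsef → eshanunyietsef.
So the correct form is eshanunyietsef, option (D).
(B) eshanunyiefets is wrong: it has the affixes in the wrong order.
(A) eshanunyivief is wrong: it uses remote past instead of present for tense.
(C) ashnunyietsaf is wrong: it fails to apply the sound rule(s).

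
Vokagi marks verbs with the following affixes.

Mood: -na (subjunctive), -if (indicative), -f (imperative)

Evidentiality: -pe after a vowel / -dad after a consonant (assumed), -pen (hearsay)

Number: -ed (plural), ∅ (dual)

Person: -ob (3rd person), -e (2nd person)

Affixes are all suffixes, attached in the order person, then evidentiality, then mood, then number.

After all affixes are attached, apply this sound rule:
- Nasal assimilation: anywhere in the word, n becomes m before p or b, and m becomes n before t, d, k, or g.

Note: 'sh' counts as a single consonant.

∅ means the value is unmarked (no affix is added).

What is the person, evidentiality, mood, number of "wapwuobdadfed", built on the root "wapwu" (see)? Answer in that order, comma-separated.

Segment: wapwu-ob-dad-f-ed.
person: -ob → 3rd person.
evidentiality: -pe/dad → assumed.
mood: -f → imperative.
number: -ed → plural.

3rd person, assumed, imperative, plural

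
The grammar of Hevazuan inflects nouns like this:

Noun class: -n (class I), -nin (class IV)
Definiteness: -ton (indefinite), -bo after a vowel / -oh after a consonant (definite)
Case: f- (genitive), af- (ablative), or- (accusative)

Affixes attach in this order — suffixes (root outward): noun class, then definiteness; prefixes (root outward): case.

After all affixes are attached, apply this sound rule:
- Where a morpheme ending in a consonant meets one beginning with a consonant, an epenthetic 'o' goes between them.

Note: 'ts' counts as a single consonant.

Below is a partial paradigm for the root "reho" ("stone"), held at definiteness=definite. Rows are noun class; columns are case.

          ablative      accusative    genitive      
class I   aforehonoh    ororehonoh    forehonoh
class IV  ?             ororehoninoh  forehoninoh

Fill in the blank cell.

aforehoninoh

Attach case ablative af- → afreho.
Attach noun class class IV -nin → afrehonin.
Attach definiteness definite -oh (after consonant 'n') → afrehoninoh.
Apply epenthesis: afrehoninoh → aforehoninoh.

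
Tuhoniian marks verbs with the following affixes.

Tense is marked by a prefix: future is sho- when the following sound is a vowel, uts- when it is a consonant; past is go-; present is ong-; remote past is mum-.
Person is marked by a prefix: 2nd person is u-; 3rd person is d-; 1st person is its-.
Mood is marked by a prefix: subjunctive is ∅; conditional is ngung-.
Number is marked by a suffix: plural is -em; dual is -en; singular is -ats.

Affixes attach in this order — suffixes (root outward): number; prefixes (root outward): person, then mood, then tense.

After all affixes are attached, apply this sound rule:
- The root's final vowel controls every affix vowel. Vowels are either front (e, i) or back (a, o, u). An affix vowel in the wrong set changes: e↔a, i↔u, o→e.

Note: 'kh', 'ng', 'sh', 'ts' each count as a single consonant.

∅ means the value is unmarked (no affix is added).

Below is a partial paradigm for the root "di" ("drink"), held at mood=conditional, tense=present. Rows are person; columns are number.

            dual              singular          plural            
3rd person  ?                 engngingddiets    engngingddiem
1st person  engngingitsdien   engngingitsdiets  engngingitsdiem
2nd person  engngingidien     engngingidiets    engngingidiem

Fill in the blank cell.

engngingddien

Attach person 3rd person d- → ddi.
Attach mood conditional ngung- → ngungddi.
Attach number dual -en → ngungddien.
Attach tense present ong- → ongngungddien.
Apply vowel harmony: ongngungddien → engngingddien.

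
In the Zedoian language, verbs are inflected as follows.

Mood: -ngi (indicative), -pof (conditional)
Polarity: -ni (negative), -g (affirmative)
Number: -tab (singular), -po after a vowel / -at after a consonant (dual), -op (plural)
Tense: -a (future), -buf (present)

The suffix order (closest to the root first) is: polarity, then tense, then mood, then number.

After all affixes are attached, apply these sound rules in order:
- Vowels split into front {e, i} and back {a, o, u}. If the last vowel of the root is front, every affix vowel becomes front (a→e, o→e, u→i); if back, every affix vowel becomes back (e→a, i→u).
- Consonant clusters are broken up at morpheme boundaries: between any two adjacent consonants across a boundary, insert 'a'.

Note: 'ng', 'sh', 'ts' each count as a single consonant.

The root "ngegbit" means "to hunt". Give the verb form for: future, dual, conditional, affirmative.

Attach polarity affirmative -g → ngegbitg.
Attach tense future -a → ngegbitga.
Attach mood conditional -pof → ngegbitgapof.
Attach number dual -at (after consonant 'f') → ngegbitgapofat.
Apply vowel harmony: ngegbitgapofat → ngegbitgepefet.
Apply epenthesis: ngegbitgepefet → ngegbitagepefet.

ngegbitagepefet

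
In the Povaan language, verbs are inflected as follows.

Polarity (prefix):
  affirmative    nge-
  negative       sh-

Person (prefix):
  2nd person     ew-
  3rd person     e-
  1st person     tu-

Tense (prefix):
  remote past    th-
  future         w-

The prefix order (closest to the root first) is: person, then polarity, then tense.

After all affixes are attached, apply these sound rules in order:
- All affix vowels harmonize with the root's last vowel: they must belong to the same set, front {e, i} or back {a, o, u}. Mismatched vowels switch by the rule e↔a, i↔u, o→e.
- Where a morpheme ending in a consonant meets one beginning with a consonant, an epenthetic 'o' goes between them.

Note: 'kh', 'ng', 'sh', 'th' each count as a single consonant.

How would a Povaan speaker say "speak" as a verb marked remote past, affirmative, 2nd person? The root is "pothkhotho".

thongaawopothkhotho

Attach person 2nd person ew- → ewpothkhotho.
Attach polarity affirmative nge- → ngeewpothkhotho.
Attach tense remote past th- → thngeewpothkhotho.
Apply vowel harmony: thngeewpothkhotho → thngaawpothkhotho.
Apply epenthesis: thngaawpothkhotho → thongaawopothkhotho.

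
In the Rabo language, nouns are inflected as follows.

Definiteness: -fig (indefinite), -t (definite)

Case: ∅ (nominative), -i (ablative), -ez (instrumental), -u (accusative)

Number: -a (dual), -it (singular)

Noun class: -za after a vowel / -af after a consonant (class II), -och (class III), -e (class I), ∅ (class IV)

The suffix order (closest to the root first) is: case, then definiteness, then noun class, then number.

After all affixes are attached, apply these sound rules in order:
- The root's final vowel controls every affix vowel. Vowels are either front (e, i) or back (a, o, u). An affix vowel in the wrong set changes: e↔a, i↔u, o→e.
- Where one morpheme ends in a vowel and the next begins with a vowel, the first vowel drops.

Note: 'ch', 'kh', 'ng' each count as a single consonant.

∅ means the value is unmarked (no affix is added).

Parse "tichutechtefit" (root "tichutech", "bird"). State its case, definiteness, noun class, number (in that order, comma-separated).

Segment: tichutech-t-af-it.
case: ∅ → nominative.
definiteness: -t → definite.
noun class: -za/af → class II.
number: -it → singular.

nominative, definite, class II, singular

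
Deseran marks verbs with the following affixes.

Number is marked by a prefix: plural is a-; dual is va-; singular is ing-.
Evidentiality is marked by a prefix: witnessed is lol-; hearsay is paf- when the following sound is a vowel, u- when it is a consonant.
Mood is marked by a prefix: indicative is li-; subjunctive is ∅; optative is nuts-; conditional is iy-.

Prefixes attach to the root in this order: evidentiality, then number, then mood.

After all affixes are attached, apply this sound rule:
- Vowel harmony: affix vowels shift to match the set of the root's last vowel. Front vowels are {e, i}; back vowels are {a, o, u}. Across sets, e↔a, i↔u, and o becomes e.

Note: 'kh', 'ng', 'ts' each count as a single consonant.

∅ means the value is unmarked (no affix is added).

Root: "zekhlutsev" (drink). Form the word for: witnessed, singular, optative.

nitsinglelzekhlutsev

Attach evidentiality witnessed lol- → lolzekhlutsev.
Attach number singular ing- → inglolzekhlutsev.
Attach mood optative nuts- → nutsinglolzekhlutsev.
Apply vowel harmony: nutsinglolzekhlutsev → nitsinglelzekhlutsev.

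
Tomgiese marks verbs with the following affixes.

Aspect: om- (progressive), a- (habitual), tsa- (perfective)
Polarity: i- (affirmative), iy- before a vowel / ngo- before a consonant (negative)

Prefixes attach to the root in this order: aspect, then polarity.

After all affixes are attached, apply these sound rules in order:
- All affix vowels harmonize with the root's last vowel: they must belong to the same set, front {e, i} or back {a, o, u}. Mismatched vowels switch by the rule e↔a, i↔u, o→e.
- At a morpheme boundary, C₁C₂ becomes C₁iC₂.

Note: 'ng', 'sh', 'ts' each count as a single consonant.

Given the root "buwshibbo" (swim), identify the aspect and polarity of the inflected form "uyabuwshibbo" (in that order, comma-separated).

habitual, negative

Segment: iy-a-buwshibbo.
aspect: a- → habitual.
polarity: iy/ngo- → negative.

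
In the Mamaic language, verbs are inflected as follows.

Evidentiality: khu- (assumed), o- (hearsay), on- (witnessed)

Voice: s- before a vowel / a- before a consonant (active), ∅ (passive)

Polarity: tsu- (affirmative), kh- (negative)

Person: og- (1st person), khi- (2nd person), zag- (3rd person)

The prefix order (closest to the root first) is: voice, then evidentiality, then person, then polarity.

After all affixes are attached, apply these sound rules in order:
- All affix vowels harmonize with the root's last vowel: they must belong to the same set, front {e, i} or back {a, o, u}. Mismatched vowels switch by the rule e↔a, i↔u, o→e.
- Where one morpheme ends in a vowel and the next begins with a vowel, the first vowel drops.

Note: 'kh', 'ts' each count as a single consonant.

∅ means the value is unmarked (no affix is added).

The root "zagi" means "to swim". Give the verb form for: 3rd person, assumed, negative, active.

Attach voice active a- (before consonant 'z') → azagi.
Attach evidentiality assumed khu- → khuazagi.
Attach person 3rd person zag- → zagkhuazagi.
Attach polarity negative kh- → khzagkhuazagi.
Apply vowel harmony: khzagkhuazagi → khzegkhiezagi.
Apply vowel deletion: khzegkhiezagi → khzegkhezagi.

khzegkhezagi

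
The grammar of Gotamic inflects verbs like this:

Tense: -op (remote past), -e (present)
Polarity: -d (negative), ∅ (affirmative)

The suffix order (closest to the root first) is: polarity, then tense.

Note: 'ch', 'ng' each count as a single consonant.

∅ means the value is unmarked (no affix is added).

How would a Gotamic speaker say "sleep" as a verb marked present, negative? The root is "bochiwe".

Attach polarity negative -d → bochiwed.
Attach tense present -e → bochiwede.

bochiwede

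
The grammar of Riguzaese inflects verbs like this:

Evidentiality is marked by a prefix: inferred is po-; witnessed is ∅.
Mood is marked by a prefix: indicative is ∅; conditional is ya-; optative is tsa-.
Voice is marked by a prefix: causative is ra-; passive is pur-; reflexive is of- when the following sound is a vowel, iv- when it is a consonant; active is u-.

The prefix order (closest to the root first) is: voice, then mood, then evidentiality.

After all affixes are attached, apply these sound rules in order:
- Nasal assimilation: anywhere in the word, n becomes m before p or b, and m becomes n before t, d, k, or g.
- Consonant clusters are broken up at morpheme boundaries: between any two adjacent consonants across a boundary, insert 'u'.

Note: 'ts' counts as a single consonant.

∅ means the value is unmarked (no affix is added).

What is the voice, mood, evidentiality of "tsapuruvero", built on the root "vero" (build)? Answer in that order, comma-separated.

passive, optative, witnessed

Segment: tsa-pur-vero.
voice: pur- → passive.
mood: tsa- → optative.
evidentiality: ∅ → witnessed.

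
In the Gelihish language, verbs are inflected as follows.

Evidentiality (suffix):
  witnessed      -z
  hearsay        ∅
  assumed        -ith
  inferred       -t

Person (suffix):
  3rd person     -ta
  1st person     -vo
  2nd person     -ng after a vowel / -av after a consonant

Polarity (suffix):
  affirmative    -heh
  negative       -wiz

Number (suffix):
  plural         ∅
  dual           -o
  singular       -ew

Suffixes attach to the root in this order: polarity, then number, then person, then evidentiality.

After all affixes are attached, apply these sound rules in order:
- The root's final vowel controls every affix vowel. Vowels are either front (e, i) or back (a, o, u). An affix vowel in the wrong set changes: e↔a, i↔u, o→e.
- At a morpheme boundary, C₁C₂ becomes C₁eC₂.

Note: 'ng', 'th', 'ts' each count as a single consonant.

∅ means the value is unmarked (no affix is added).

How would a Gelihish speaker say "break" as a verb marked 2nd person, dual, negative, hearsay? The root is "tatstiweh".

tatstiwehewizeng

Attach polarity negative -wiz → tatstiwehwiz.
Attach number dual -o → tatstiwehwizo.
Attach person 2nd person -ng (after vowel 'o') → tatstiwehwizong.
evidentiality = hearsay: zero marking, form stays tatstiwehwizong.
Apply vowel harmony: tatstiwehwizong → tatstiwehwizeng.
Apply epenthesis: tatstiwehwizeng → tatstiwehewizeng.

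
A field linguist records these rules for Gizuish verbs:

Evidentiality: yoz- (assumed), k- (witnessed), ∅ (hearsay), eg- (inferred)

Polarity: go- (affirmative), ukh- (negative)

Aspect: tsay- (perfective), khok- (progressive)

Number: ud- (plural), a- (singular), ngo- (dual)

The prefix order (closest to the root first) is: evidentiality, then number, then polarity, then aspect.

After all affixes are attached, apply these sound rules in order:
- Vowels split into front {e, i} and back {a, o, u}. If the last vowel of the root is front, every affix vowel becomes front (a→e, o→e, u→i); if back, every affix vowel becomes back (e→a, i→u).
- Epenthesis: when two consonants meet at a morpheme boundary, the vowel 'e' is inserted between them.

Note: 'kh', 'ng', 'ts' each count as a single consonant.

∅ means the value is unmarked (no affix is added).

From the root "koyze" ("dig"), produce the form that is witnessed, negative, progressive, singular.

khekikhekekoyze

Attach evidentiality witnessed k- → kkoyze.
Attach number singular a- → akkoyze.
Attach polarity negative ukh- → ukhakkoyze.
Attach aspect progressive khok- → khokukhakkoyze.
Apply vowel harmony: khokukhakkoyze → khekikhekkoyze.
Apply epenthesis: khekikhekkoyze → khekikhekekoyze.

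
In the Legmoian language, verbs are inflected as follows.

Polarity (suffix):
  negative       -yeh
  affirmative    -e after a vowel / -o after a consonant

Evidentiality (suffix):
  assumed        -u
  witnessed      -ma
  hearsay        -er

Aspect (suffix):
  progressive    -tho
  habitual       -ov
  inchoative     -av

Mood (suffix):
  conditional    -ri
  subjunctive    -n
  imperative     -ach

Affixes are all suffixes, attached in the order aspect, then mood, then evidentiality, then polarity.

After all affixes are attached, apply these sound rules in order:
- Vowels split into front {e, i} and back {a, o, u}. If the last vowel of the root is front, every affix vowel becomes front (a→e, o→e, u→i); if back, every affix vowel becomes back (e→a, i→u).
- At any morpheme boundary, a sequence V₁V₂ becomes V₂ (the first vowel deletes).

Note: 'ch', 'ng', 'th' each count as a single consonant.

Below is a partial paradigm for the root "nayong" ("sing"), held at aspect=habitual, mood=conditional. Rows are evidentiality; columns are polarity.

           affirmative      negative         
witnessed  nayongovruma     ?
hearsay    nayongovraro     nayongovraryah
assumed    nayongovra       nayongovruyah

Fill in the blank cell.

nayongovrumayah

Attach aspect habitual -ov → nayongov.
Attach mood conditional -ri → nayongovri.
Attach evidentiality witnessed -ma → nayongovrima.
Attach polarity negative -yeh → nayongovrimayeh.
Apply vowel harmony: nayongovrimayeh → nayongovrumayah.
Vowel deletion: no change.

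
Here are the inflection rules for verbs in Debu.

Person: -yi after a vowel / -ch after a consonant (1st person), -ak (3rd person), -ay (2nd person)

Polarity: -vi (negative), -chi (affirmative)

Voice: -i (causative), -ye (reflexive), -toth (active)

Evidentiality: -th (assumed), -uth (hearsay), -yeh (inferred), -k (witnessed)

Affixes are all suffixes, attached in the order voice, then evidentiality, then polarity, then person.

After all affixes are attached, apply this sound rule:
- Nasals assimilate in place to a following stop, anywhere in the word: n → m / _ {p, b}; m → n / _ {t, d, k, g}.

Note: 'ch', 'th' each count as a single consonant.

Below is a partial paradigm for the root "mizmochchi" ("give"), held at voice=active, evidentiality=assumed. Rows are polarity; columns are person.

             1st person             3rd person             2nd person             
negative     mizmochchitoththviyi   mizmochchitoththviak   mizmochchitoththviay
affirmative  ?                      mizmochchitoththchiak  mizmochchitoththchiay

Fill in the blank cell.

mizmochchitoththchiyi

Attach voice active -toth → mizmochchitoth.
Attach evidentiality assumed -th → mizmochchitothth.
Attach polarity affirmative -chi → mizmochchitoththchi.
Attach person 1st person -yi (after vowel 'i') → mizmochchitoththchiyi.
Nasal assimilation: no change.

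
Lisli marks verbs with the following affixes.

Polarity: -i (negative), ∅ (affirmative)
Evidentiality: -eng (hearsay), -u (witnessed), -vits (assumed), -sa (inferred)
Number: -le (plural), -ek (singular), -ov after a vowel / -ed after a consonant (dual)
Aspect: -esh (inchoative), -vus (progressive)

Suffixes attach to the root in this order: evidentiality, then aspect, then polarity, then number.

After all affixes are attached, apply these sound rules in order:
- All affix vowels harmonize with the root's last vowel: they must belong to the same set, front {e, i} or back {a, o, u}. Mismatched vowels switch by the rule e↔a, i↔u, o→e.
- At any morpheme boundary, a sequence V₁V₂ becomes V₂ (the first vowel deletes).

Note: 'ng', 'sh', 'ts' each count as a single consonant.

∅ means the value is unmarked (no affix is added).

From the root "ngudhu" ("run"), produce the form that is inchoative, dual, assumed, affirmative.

Attach evidentiality assumed -vits → ngudhuvits.
Attach aspect inchoative -esh → ngudhuvitsesh.
polarity = affirmative: zero marking, form stays ngudhuvitsesh.
Attach number dual -ed (after consonant 'sh') → ngudhuvitseshed.
Apply vowel harmony: ngudhuvitseshed → ngudhuvutsashad.
Vowel deletion: no change.

ngudhuvutsashad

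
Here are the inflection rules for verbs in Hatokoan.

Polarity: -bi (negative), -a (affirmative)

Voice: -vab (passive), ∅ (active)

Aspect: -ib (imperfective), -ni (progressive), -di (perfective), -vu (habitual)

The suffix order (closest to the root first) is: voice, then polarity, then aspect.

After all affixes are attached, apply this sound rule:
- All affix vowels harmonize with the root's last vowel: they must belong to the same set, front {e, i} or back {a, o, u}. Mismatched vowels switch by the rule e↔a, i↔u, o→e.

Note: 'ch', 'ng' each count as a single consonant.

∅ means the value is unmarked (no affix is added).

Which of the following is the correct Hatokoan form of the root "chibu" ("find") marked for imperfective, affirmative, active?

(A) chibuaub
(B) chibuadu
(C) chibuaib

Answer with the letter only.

A

voice = active: zero marking, form stays chibu.
Attach polarity affirmative -a → chibua.
Attach aspect imperfective -ib → chibuaib.
Apply vowel harmony: chibuaib → chibuaub.
So the correct form is chibuaub, option (A).
(C) chibuaib is wrong: it fails to apply the sound rule(s).
(B) chibuadu is wrong: it uses perfective instead of imperfective for aspect.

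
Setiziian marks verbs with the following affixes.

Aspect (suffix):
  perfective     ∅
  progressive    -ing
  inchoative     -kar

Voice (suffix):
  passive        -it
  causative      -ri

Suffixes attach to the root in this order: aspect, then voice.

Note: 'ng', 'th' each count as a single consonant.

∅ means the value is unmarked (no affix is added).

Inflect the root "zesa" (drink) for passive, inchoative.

Attach aspect inchoative -kar → zesakar.
Attach voice passive -it → zesakarit.

zesakarit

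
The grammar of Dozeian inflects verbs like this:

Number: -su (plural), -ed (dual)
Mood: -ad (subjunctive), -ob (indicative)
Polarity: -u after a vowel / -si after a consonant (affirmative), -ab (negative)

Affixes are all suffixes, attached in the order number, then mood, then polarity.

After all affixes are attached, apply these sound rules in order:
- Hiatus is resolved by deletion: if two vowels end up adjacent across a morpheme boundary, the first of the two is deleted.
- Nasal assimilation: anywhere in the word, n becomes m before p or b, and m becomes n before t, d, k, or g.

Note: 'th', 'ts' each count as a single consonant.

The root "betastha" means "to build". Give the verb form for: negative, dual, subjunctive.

Attach number dual -ed → betasthaed.
Attach mood subjunctive -ad → betasthaedad.
Attach polarity negative -ab → betasthaedadab.
Apply vowel deletion: betasthaedadab → betasthedadab.
Nasal assimilation: no change.

betasthedadab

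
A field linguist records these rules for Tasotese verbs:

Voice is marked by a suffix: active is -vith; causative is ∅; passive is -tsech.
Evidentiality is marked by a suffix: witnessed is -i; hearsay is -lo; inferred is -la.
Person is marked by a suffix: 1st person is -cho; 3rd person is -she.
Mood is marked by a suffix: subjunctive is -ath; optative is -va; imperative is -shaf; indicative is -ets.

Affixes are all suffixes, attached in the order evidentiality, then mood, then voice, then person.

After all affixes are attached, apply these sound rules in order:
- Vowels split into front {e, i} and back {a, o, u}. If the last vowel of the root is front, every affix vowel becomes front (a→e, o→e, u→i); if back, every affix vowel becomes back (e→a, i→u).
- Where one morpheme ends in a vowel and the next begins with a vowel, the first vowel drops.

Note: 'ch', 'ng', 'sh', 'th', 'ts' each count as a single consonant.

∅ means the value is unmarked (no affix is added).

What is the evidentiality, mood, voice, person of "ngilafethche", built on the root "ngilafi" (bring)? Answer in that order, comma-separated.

Segment: ngilafi-i-ath-cho.
evidentiality: -i → witnessed.
mood: -ath → subjunctive.
voice: ∅ → causative.
person: -cho → 1st person.

witnessed, subjunctive, causative, 1st person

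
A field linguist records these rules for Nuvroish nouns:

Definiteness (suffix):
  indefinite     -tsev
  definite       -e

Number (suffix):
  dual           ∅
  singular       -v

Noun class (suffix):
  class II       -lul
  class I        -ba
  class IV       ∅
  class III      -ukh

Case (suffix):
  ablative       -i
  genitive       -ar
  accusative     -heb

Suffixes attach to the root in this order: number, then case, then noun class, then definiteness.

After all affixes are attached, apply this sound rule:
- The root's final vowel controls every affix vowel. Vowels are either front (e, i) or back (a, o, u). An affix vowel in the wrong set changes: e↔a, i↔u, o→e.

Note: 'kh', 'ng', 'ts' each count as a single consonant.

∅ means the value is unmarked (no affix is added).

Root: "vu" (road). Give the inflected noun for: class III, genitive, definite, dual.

vuarukha

number = dual: zero marking, form stays vu.
Attach case genitive -ar → vuar.
Attach noun class class III -ukh → vuarukh.
Attach definiteness definite -e → vuarukhe.
Apply vowel harmony: vuarukhe → vuarukha.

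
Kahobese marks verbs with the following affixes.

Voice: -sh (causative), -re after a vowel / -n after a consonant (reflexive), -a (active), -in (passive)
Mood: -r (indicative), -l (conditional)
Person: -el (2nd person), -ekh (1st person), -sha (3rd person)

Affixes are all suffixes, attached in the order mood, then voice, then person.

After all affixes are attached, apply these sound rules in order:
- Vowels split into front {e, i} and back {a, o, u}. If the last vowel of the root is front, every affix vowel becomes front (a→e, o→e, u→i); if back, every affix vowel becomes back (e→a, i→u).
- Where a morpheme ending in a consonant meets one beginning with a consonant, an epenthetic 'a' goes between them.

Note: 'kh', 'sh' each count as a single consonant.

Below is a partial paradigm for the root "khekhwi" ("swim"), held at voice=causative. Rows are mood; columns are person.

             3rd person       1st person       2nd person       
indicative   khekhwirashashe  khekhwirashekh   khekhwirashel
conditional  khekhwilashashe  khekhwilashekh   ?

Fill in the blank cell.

Attach mood conditional -l → khekhwil.
Attach voice causative -sh → khekhwilsh.
Attach person 2nd person -el → khekhwilshel.
Vowel harmony: no change.
Apply epenthesis: khekhwilshel → khekhwilashel.

khekhwilashel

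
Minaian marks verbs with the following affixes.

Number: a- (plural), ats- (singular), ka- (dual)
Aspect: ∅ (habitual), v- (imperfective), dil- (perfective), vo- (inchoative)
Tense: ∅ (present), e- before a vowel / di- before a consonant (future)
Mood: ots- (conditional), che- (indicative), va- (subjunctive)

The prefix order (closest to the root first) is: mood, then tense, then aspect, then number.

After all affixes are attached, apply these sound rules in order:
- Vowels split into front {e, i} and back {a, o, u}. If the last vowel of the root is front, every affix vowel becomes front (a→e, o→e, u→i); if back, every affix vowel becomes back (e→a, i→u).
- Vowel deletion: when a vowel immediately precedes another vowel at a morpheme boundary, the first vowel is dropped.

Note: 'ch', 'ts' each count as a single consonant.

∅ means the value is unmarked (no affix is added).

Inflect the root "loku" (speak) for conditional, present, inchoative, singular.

atsvotsloku

Attach mood conditional ots- → otsloku.
tense = present: zero marking, form stays otsloku.
Attach aspect inchoative vo- → vootsloku.
Attach number singular ats- → atsvootsloku.
Vowel harmony: no change.
Apply vowel deletion: atsvootsloku → atsvotsloku.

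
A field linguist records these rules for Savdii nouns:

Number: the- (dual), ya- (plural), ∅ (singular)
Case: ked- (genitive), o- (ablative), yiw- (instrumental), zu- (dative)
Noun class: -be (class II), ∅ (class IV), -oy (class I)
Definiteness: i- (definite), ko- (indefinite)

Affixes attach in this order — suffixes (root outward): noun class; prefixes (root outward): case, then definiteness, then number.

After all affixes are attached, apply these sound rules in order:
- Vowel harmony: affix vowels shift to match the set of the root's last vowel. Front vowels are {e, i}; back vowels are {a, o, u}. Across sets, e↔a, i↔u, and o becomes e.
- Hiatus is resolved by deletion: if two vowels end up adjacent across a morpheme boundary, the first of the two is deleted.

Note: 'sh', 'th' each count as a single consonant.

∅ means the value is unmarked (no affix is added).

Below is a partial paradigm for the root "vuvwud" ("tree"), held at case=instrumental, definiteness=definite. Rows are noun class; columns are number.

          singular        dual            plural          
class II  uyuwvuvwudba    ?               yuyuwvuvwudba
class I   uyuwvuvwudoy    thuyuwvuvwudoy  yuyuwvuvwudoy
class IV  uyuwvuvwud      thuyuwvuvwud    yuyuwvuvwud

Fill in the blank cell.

thuyuwvuvwudba

Attach case instrumental yiw- → yiwvuvwud.
Attach noun class class II -be → yiwvuvwudbe.
Attach definiteness definite i- → iyiwvuvwudbe.
Attach number dual the- → theiyiwvuvwudbe.
Apply vowel harmony: theiyiwvuvwudbe → thauyuwvuvwudba.
Apply vowel deletion: thauyuwvuvwudba → thuyuwvuvwudba.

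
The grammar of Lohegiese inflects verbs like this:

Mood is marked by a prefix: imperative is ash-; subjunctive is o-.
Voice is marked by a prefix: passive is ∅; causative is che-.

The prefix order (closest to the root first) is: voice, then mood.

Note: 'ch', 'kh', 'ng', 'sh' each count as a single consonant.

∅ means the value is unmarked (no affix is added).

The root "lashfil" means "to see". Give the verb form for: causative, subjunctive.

ochelashfil

Attach voice causative che- → chelashfil.
Attach mood subjunctive o- → ochelashfil.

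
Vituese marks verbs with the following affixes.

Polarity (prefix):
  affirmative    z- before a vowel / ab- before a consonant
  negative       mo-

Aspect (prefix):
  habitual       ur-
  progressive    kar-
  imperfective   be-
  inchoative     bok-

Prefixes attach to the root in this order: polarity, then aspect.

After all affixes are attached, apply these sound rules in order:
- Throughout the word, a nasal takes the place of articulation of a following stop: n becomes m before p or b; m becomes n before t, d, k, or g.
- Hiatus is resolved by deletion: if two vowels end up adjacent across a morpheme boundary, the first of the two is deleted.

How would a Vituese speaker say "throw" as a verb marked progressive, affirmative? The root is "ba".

Attach polarity affirmative ab- (before consonant 'b') → abba.
Attach aspect progressive kar- → karabba.
Nasal assimilation: no change.
Vowel deletion: no change.

karabba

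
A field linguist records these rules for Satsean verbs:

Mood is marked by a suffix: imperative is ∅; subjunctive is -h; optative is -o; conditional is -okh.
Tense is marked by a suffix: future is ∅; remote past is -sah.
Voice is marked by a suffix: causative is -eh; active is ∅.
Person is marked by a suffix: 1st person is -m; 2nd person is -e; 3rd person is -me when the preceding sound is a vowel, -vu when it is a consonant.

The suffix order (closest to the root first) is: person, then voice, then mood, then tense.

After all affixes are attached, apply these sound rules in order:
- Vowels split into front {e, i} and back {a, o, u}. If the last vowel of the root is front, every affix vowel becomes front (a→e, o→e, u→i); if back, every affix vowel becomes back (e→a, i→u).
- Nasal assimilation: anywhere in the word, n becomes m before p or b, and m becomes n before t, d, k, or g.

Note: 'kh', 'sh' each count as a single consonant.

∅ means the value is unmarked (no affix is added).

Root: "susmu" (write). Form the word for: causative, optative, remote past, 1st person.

Attach person 1st person -m → susmum.
Attach voice causative -eh → susmumeh.
Attach mood optative -o → susmumeho.
Attach tense remote past -sah → susmumehosah.
Apply vowel harmony: susmumehosah → susmumahosah.
Nasal assimilation: no change.

susmumahosah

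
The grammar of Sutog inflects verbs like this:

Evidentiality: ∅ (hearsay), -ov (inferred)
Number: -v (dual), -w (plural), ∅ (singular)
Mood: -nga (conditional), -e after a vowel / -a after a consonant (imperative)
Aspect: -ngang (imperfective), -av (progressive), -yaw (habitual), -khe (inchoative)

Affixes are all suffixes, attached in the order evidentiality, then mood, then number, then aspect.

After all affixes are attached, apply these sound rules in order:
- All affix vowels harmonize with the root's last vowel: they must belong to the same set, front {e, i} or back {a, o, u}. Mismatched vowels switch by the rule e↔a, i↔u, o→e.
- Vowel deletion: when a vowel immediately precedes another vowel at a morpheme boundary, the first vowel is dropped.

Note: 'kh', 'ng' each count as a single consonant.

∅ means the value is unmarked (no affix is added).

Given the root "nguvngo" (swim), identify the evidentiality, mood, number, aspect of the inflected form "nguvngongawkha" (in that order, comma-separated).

hearsay, conditional, plural, inchoative

Segment: nguvngo-nga-w-khe.
evidentiality: ∅ → hearsay.
mood: -nga → conditional.
number: -w → plural.
aspect: -khe → inchoative.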